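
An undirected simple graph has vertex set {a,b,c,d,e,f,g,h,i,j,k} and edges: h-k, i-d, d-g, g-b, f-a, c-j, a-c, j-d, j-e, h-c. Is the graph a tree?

|V| = 11, |E| = 10.
Connected and |E| = |V| - 1, which characterizes a tree.

Yes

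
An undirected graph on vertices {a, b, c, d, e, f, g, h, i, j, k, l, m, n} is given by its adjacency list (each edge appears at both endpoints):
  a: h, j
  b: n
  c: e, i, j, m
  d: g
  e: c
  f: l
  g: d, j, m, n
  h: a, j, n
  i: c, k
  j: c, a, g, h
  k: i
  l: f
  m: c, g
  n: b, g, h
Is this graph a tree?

The graph has 14 vertices and 15 edges.
It splits into 2 components, so it cannot be a tree.

No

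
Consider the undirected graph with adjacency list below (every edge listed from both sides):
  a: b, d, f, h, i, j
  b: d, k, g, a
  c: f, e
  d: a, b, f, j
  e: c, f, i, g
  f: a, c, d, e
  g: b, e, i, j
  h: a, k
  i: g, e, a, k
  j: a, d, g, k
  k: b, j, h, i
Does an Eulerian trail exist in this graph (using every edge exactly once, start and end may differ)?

Yes

Degrees: a:6, b:4, c:2, d:4, e:4, f:4, g:4, h:2, i:4, j:4, k:4
Odd-degree vertices: none (0 total).
The non-isolated vertices are connected and exactly 0 have odd degree, so an Eulerian trail exists.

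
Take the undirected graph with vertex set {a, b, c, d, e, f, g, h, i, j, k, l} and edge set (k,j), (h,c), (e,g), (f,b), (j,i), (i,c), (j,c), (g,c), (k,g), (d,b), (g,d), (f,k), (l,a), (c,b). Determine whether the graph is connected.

No

Component: {a, l}
Component: {b, c, d, e, f, g, h, i, j, k}
There are 2 separate components, so the graph is not connected.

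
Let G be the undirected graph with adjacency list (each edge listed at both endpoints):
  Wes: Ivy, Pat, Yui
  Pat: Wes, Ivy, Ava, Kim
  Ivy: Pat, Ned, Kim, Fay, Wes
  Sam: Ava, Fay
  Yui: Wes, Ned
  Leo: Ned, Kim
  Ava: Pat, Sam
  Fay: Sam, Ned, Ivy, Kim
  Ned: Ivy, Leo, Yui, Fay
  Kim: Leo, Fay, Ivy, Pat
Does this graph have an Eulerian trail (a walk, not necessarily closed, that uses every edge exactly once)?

Yes

Degrees: Wes:3, Pat:4, Ivy:5, Sam:2, Yui:2, Leo:2, Ava:2, Fay:4, Ned:4, Kim:4
Odd-degree vertices: Wes, Ivy (2 total).
The non-isolated vertices are connected and exactly 2 have odd degree, so an Eulerian trail exists (from Wes to Ivy).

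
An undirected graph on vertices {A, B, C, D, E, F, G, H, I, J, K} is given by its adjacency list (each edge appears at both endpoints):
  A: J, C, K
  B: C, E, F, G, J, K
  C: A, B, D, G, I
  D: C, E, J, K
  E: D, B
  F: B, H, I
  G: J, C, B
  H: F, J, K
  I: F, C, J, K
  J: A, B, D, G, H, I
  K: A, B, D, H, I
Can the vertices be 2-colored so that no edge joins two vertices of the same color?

No

The cycle B-G-C-B has length 3, which is odd, so the graph is not bipartite.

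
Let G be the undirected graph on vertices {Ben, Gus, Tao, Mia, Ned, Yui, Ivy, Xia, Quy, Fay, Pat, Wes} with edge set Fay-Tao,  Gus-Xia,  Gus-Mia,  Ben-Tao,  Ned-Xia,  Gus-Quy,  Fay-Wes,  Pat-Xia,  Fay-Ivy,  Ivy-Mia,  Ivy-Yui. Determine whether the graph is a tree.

The graph has 12 vertices and 11 edges.
Connected and |E| = |V| - 1, which characterizes a tree.

Yes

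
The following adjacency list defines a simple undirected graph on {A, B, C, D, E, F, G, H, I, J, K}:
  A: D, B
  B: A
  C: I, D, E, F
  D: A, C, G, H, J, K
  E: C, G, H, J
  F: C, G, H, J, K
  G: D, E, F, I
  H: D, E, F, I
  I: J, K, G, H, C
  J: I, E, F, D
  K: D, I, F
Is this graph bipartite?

Partition the vertices as {B, D, E, F, I} vs {A, C, G, H, J, K}. Each listed edge has one endpoint in each part, so the graph is bipartite.

Yes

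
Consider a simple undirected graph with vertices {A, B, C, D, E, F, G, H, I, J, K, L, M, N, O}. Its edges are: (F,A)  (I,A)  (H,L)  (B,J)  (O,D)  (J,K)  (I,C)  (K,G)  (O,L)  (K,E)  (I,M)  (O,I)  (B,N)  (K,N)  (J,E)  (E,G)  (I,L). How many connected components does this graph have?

2

Component: {B, E, G, J, K, N}
Component: {A, C, D, F, H, I, L, M, O}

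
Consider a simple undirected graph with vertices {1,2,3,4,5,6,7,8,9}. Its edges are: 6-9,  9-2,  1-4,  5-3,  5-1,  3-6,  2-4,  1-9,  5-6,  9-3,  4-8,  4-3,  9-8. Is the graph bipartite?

No

3-6-9-3 is an odd cycle (length 3), and a bipartite graph can contain only even cycles.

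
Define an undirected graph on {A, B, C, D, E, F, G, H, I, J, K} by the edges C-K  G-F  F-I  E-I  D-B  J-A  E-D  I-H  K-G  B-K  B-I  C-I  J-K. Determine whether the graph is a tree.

The graph has 11 vertices and 13 edges.
A tree on 11 vertices has exactly 10 edges; this graph has 13, so it contains a cycle and is not a tree.

No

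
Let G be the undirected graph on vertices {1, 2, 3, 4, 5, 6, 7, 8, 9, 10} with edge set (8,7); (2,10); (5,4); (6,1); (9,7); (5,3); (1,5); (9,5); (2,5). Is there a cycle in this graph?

No

The graph has 10 vertices, 9 edges, and 1 connected component.
A forest on 10 vertices with 1 component has exactly 9 edges, which matches — so no cycle.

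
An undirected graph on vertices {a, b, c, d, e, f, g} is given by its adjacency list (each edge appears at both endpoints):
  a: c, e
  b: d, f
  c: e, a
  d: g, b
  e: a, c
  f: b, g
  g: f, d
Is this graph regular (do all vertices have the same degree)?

Degrees: a:2, b:2, c:2, d:2, e:2, f:2, g:2
All degrees equal 2; the graph is regular.

Yes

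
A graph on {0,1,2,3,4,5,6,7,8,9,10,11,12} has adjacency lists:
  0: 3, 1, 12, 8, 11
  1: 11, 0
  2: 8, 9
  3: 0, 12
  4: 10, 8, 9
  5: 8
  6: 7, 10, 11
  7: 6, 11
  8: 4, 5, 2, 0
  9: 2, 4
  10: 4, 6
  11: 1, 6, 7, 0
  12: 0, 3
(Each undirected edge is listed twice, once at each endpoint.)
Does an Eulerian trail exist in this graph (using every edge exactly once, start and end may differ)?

Degrees: 0:5, 1:2, 2:2, 3:2, 4:3, 5:1, 6:3, 7:2, 8:4, 9:2, 10:2, 11:4, 12:2
Odd-degree vertices: 0, 4, 5, 6 (4 total).
An Eulerian trail requires 0 or 2 odd-degree vertices; here there are 4.

No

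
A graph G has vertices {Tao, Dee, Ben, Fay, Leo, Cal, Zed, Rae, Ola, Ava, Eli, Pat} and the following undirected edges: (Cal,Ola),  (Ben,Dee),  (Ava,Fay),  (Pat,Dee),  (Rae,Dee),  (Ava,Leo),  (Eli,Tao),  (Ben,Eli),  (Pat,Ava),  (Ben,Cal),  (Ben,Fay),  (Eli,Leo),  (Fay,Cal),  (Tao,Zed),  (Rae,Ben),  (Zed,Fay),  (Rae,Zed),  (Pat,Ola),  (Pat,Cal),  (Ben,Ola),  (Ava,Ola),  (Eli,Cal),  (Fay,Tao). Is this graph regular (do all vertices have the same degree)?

No

Degrees: Tao:3, Dee:3, Ben:6, Fay:5, Leo:2, Cal:5, Zed:3, Rae:3, Ola:4, Ava:4, Eli:4, Pat:4
Degrees are not all equal (e.g. deg(Leo)=2 but deg(Ben)=6); not regular.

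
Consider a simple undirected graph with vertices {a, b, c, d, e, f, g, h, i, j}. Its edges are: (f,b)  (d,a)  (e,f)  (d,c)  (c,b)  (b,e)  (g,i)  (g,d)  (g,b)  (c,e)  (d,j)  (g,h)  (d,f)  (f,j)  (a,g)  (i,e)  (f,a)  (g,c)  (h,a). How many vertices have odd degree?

Degrees: a:4, b:4, c:4, d:5, e:4, f:5, g:6, h:2, i:2, j:2
Odd-degree vertices: d, f.

2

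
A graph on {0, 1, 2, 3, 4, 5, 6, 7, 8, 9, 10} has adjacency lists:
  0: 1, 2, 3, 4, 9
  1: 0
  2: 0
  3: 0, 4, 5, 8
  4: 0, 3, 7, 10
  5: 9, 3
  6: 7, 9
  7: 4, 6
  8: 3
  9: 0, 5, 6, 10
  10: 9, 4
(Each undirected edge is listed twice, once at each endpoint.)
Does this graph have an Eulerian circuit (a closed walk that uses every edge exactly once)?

No

Degrees: 0:5, 1:1, 2:1, 3:4, 4:4, 5:2, 6:2, 7:2, 8:1, 9:4, 10:2
0, 1, 2, 8 have odd degree; an Eulerian circuit needs every degree to be even, so none exists.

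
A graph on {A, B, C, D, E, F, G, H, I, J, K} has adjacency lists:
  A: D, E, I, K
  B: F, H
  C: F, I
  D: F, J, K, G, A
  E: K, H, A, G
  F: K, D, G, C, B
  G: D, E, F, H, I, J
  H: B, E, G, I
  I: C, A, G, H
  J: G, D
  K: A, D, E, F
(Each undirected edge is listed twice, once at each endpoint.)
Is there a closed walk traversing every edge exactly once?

Degrees: A:4, B:2, C:2, D:5, E:4, F:5, G:6, H:4, I:4, J:2, K:4
D, F have odd degree; an Eulerian circuit needs every degree to be even, so none exists.

No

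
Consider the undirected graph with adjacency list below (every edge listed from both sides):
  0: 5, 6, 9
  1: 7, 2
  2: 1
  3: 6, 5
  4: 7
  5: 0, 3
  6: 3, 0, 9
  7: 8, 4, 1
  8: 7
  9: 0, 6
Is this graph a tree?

The graph has 10 vertices and 10 edges.
It splits into 2 components, so it cannot be a tree.

No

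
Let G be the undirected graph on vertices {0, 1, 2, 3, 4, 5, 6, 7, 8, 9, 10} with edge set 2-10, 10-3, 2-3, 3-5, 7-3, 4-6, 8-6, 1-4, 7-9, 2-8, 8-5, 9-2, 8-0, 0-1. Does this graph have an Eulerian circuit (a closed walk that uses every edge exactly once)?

Yes

Degrees: 0:2, 1:2, 2:4, 3:4, 4:2, 5:2, 6:2, 7:2, 8:4, 9:2, 10:2
Every vertex has even degree and the edges form a single connected piece, so an Eulerian circuit exists.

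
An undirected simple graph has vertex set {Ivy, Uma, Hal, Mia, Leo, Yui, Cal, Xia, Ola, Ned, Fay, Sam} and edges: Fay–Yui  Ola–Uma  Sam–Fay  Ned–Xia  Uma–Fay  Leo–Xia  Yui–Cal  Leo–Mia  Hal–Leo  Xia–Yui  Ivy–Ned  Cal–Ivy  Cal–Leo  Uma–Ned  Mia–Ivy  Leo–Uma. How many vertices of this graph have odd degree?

10

Degrees: Ivy:3, Uma:4, Hal:1, Mia:2, Leo:5, Yui:3, Cal:3, Xia:3, Ola:1, Ned:3, Fay:3, Sam:1
Odd-degree vertices: Ivy, Hal, Leo, Yui, Cal, Xia, Ola, Ned, Fay, Sam.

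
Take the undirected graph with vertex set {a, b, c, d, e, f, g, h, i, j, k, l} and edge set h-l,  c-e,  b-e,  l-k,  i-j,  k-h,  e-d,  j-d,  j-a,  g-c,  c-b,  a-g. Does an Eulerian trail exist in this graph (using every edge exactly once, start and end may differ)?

Degrees: a:2, b:2, c:3, d:2, e:3, f:0, g:2, h:2, i:1, j:3, k:2, l:2
Odd-degree vertices: c, e, i, j (4 total).
An Eulerian trail requires 0 or 2 odd-degree vertices; here there are 4.

No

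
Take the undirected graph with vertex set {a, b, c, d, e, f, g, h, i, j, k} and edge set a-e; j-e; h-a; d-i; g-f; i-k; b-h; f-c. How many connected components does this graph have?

Component: {c, f, g}
Component: {d, i, k}
Component: {a, b, e, h, j}

3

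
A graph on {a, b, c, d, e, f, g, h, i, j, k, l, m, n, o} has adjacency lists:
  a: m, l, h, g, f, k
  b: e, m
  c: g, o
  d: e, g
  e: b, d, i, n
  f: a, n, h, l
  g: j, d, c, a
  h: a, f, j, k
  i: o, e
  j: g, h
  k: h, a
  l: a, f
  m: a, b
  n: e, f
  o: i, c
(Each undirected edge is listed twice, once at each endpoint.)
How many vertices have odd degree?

Degrees: a:6, b:2, c:2, d:2, e:4, f:4, g:4, h:4, i:2, j:2, k:2, l:2, m:2, n:2, o:2
Odd-degree vertices: none.

0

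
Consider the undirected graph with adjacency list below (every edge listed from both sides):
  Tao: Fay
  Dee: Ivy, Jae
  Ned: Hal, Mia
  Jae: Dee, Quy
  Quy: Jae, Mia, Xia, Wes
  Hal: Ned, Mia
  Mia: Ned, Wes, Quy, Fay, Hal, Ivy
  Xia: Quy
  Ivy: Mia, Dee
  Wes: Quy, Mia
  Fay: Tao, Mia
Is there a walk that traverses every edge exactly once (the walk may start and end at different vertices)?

Degrees: Tao:1, Dee:2, Ned:2, Jae:2, Quy:4, Hal:2, Mia:6, Xia:1, Ivy:2, Wes:2, Fay:2
Odd-degree vertices: Tao, Xia (2 total).
The non-isolated vertices are connected and exactly 2 have odd degree, so an Eulerian trail exists (from Tao to Xia).

Yes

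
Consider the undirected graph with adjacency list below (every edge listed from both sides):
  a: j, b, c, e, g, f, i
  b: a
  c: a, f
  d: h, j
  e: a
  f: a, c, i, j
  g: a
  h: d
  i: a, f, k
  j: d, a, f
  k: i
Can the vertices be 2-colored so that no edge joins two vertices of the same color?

The cycle a-f-i-a has length 3, which is odd, so the graph is not bipartite.

No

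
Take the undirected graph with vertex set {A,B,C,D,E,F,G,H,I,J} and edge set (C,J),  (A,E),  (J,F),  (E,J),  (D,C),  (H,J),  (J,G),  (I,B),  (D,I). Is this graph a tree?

Yes

|V| = 10, |E| = 9.
Connected and |E| = |V| - 1, which characterizes a tree.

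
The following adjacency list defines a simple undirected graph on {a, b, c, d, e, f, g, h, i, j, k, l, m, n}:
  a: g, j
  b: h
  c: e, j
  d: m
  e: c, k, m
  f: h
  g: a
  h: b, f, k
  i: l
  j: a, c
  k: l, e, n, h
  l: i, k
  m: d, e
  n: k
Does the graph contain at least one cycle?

No

|V| = 14, |E| = 13, number of components = 1.
A forest on 14 vertices with 1 component has exactly 13 edges, which matches — so no cycle.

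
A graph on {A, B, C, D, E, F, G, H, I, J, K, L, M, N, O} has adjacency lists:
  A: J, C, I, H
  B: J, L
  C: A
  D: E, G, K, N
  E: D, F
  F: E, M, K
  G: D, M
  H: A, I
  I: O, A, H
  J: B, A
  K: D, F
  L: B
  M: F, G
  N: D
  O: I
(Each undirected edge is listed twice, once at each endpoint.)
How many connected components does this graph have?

Component: {D, E, F, G, K, M, N}
Component: {A, B, C, H, I, J, L, O}

2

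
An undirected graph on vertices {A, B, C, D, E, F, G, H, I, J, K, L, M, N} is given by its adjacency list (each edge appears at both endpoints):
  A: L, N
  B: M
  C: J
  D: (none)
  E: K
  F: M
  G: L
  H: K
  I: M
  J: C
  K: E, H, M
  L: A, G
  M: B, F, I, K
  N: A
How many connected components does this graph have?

Component: {D}
Component: {C, J}
Component: {A, G, L, N}
Component: {B, E, F, H, I, K, M}

4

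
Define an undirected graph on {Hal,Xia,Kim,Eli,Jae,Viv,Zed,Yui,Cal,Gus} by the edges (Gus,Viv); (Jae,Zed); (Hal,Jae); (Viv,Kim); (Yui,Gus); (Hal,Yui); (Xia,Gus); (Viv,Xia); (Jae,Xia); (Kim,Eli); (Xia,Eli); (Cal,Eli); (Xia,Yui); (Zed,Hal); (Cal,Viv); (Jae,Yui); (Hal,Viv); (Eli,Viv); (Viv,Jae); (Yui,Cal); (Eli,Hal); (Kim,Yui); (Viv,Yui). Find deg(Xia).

5

Neighbors of Xia: Eli, Jae, Viv, Yui, Gus.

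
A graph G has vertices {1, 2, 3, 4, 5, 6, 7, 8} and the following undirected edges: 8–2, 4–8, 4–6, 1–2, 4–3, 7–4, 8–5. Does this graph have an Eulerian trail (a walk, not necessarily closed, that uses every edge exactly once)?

No

Degrees: 1:1, 2:2, 3:1, 4:4, 5:1, 6:1, 7:1, 8:3
Odd-degree vertices: 1, 3, 5, 6, 7, 8 (6 total).
With 6 odd-degree vertices (more than two), no single trail can use every edge.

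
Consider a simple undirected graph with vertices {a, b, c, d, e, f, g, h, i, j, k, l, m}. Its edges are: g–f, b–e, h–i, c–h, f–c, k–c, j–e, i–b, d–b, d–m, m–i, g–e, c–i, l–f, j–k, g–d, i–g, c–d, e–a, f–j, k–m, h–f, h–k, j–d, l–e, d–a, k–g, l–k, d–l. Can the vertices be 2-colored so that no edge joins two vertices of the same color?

No

The cycle h-c-i-h has length 3, which is odd, so the graph is not bipartite.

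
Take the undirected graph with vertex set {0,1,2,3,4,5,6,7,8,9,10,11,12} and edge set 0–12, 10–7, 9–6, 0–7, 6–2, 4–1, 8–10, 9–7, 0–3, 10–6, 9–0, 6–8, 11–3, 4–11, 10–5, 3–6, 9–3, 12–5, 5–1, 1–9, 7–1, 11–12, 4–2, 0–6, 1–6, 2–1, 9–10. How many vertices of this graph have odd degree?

8

Degrees: 0:5, 1:6, 2:3, 3:4, 4:3, 5:3, 6:7, 7:4, 8:2, 9:6, 10:5, 11:3, 12:3
Odd-degree vertices: 0, 2, 4, 5, 6, 10, 11, 12.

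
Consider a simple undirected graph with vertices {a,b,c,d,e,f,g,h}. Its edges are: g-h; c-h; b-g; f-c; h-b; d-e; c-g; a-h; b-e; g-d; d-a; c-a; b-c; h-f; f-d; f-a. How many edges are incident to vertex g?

Neighbors of g: b, c, d, h.

4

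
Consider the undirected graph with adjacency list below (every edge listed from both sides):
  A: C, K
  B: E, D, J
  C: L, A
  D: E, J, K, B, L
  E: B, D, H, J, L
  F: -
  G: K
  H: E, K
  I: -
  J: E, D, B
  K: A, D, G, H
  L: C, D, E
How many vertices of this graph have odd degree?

6

Degrees: A:2, B:3, C:2, D:5, E:5, F:0, G:1, H:2, I:0, J:3, K:4, L:3
Odd-degree vertices: B, D, E, G, J, L.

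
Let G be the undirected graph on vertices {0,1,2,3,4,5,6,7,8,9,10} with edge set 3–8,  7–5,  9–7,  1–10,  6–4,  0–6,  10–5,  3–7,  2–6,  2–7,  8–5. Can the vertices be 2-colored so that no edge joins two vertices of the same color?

Yes

A valid 2-coloring puts {6, 7, 8, 10} on one side and {0, 1, 2, 3, 4, 5, 9} on the other; every edge crosses between the two sides.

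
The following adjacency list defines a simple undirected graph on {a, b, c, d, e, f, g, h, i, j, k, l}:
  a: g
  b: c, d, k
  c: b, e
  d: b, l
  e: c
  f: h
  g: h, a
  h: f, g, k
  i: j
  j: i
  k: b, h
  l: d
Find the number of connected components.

2

Component: {i, j}
Component: {a, b, c, d, e, f, g, h, k, l}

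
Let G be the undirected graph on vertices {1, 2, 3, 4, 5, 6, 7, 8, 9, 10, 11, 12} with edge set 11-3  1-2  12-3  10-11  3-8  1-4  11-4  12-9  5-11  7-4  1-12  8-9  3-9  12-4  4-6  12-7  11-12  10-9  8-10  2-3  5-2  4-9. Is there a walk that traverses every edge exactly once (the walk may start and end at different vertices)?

Degrees: 1:3, 2:3, 3:5, 4:6, 5:2, 6:1, 7:2, 8:3, 9:5, 10:3, 11:5, 12:6
Odd-degree vertices: 1, 2, 3, 6, 8, 9, 10, 11 (8 total).
An Eulerian trail requires 0 or 2 odd-degree vertices; here there are 8.

No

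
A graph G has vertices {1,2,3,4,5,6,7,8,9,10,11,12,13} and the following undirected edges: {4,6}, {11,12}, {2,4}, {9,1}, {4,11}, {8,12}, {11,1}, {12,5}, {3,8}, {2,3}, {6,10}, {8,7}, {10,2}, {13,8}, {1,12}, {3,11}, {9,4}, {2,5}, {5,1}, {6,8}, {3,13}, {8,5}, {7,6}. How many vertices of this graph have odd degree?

0

Degrees: 1:4, 2:4, 3:4, 4:4, 5:4, 6:4, 7:2, 8:6, 9:2, 10:2, 11:4, 12:4, 13:2
Odd-degree vertices: none.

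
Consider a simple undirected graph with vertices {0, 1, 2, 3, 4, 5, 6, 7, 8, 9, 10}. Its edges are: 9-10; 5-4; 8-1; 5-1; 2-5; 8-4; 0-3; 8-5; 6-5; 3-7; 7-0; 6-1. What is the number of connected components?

3

Component: {9, 10}
Component: {0, 3, 7}
Component: {1, 2, 4, 5, 6, 8}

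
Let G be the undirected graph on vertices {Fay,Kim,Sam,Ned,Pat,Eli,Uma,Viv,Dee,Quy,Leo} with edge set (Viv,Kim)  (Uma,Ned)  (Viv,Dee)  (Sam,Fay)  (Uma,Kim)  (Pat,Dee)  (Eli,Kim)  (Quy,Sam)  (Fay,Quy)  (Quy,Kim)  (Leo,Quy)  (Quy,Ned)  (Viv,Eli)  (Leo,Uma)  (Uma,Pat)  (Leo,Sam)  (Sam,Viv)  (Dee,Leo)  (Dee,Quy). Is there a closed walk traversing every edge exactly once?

Degrees: Fay:2, Kim:4, Sam:4, Ned:2, Pat:2, Eli:2, Uma:4, Viv:4, Dee:4, Quy:6, Leo:4
Every vertex has even degree and the edges form a single connected piece, so an Eulerian circuit exists.

Yes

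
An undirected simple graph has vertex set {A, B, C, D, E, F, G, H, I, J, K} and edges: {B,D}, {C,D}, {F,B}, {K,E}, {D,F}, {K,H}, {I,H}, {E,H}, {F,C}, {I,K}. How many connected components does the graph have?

5

Component: {A}
Component: {G}
Component: {J}
Component: {B, C, D, F}
Component: {E, H, I, K}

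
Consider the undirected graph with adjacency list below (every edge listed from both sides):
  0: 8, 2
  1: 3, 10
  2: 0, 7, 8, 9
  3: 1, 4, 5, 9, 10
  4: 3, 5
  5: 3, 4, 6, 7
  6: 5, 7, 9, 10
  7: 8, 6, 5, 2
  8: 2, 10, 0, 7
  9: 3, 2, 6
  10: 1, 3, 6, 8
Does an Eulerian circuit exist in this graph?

No

Degrees: 0:2, 1:2, 2:4, 3:5, 4:2, 5:4, 6:4, 7:4, 8:4, 9:3, 10:4
3, 9 have odd degree; an Eulerian circuit needs every degree to be even, so none exists.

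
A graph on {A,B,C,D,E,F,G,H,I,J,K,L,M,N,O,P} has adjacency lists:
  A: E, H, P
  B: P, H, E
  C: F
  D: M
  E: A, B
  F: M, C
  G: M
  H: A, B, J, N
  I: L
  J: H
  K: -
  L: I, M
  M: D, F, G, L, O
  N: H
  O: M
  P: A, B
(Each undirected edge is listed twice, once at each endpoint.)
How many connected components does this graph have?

3

Component: {K}
Component: {A, B, E, H, J, N, P}
Component: {C, D, F, G, I, L, M, O}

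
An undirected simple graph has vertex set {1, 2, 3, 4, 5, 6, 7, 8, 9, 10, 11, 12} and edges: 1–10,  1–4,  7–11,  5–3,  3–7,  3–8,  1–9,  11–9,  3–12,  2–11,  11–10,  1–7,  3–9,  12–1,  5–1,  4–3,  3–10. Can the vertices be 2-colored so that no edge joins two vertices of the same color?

A valid 2-coloring puts {2, 4, 5, 6, 7, 8, 9, 10, 12} on one side and {1, 3, 11} on the other; every edge crosses between the two sides.

Yes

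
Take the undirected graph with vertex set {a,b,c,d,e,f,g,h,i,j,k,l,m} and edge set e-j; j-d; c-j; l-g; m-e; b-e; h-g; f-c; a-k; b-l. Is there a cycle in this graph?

The graph has 13 vertices, 10 edges, and 3 connected components.
A forest on 13 vertices with 3 components has exactly 10 edges, which matches — so no cycle.

No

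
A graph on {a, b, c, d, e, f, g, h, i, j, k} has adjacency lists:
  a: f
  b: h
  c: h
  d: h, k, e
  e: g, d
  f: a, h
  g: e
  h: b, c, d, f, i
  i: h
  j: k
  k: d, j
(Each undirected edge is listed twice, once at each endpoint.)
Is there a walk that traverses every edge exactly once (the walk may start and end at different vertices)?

No

Degrees: a:1, b:1, c:1, d:3, e:2, f:2, g:1, h:5, i:1, j:1, k:2
Odd-degree vertices: a, b, c, d, g, h, i, j (8 total).
With 8 odd-degree vertices (more than two), no single trail can use every edge.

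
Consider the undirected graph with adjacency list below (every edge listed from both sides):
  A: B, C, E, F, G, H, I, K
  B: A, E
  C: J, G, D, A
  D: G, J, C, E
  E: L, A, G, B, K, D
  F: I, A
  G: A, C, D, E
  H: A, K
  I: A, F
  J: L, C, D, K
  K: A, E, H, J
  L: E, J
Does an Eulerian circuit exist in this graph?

Yes

Degrees: A:8, B:2, C:4, D:4, E:6, F:2, G:4, H:2, I:2, J:4, K:4, L:2
Every vertex has even degree and the edges form a single connected piece, so an Eulerian circuit exists.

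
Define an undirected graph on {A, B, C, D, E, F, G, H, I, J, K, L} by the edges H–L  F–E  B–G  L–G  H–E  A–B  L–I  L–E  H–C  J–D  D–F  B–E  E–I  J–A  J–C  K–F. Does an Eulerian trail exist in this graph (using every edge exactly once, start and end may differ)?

No

Degrees: A:2, B:3, C:2, D:2, E:5, F:3, G:2, H:3, I:2, J:3, K:1, L:4
Odd-degree vertices: B, E, F, H, J, K (6 total).
An Eulerian trail requires 0 or 2 odd-degree vertices; here there are 6.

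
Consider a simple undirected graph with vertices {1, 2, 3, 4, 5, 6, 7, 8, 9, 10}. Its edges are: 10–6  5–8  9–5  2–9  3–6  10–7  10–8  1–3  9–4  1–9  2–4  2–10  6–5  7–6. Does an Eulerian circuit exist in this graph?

No

Degrees: 1:2, 2:3, 3:2, 4:2, 5:3, 6:4, 7:2, 8:2, 9:4, 10:4
Vertices with odd degree: 2, 5. An Eulerian circuit requires all degrees even.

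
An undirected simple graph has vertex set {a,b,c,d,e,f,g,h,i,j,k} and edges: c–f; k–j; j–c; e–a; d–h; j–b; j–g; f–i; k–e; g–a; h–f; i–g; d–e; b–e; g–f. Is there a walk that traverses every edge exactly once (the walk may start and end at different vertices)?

Degrees: a:2, b:2, c:2, d:2, e:4, f:4, g:4, h:2, i:2, j:4, k:2
Odd-degree vertices: none (0 total).
The non-isolated vertices are connected and exactly 0 have odd degree, so an Eulerian trail exists.

Yes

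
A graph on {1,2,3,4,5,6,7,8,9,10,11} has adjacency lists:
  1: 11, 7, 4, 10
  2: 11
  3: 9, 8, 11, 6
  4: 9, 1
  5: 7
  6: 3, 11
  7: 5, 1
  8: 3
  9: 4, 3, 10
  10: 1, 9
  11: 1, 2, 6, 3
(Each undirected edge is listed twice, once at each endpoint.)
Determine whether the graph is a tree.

No

|V| = 11, |E| = 13.
Connected but with 13 > 10 edges, so it has a cycle and is not a tree.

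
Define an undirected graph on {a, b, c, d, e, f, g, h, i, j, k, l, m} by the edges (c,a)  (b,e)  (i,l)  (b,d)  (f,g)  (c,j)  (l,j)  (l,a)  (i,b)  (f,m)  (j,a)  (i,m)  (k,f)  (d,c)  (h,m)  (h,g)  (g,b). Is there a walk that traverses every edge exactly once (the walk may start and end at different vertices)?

No

Degrees: a:3, b:4, c:3, d:2, e:1, f:3, g:3, h:2, i:3, j:3, k:1, l:3, m:3
Odd-degree vertices: a, c, e, f, g, i, j, k, l, m (10 total).
With 10 odd-degree vertices (more than two), no single trail can use every edge.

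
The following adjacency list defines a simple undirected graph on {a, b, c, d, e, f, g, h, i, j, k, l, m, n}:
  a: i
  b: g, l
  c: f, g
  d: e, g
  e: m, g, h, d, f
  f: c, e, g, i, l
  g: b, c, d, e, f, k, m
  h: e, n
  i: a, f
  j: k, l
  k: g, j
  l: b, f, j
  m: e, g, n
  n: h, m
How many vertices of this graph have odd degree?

6

Degrees: a:1, b:2, c:2, d:2, e:5, f:5, g:7, h:2, i:2, j:2, k:2, l:3, m:3, n:2
Odd-degree vertices: a, e, f, g, l, m.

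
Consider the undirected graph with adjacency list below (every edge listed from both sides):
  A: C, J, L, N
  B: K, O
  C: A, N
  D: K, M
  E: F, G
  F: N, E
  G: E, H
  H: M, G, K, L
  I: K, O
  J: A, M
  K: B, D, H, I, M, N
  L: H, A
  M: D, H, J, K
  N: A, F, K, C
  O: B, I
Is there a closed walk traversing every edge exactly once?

Yes

Degrees: A:4, B:2, C:2, D:2, E:2, F:2, G:2, H:4, I:2, J:2, K:6, L:2, M:4, N:4, O:2
All degrees are even and the non-isolated vertices are connected — an Eulerian circuit exists.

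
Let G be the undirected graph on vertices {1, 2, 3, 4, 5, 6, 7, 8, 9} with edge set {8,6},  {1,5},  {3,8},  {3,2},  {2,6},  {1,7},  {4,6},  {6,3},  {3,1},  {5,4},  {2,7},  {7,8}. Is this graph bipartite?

The cycle 3-6-8-3 has length 3, which is odd, so the graph is not bipartite.

No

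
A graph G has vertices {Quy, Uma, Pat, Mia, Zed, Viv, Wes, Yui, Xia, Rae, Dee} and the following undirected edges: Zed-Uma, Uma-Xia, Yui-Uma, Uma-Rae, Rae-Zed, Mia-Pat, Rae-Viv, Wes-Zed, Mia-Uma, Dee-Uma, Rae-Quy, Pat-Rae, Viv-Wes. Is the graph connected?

Yes

A breadth-first search from Quy visits Quy, Rae, Uma, Viv, Pat, Zed, Yui, Mia, Xia, Dee, Wes — all 11 vertices — so the graph is connected.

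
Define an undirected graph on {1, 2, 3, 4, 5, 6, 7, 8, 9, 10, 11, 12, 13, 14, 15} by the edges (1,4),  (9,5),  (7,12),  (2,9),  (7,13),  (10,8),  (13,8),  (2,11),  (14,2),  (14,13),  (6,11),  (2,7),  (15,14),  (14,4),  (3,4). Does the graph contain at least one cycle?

Yes

The graph has 15 vertices, 15 edges, and 1 connected component.
One cycle is 14-2-7-13-14.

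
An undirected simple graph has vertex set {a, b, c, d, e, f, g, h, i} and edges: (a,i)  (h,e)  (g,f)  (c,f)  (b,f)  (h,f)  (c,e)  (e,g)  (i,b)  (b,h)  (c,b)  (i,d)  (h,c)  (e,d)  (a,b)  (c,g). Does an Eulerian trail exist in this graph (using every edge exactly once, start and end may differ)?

Degrees: a:2, b:5, c:5, d:2, e:4, f:4, g:3, h:4, i:3
Odd-degree vertices: b, c, g, i (4 total).
An Eulerian trail requires 0 or 2 odd-degree vertices; here there are 4.

No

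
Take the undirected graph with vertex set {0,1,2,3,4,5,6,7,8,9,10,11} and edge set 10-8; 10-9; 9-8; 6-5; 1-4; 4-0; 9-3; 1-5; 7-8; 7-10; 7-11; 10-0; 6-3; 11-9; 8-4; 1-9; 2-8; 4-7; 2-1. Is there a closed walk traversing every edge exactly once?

No

Degrees: 0:2, 1:4, 2:2, 3:2, 4:4, 5:2, 6:2, 7:4, 8:5, 9:5, 10:4, 11:2
Vertices with odd degree: 8, 9. An Eulerian circuit requires all degrees even.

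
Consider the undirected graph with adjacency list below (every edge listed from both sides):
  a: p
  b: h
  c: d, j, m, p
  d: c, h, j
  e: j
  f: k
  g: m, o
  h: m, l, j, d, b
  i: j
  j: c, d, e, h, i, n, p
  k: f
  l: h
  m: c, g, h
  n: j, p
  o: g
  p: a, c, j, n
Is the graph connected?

No

Component: {f, k}
Component: {a, b, c, d, e, g, h, i, j, l, m, n, o, p}
There are 2 separate components, so the graph is not connected.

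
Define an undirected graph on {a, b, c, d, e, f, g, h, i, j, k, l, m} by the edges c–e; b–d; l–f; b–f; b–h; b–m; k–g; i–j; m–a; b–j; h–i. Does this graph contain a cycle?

The graph has 13 vertices, 11 edges, and 3 connected components.
One cycle is b-j-i-h-b.

Yes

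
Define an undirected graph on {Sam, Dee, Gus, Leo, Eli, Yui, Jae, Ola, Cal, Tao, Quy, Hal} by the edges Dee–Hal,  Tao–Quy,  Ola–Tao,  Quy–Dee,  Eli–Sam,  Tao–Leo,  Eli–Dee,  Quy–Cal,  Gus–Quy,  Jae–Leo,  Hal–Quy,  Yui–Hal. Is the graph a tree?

The graph has 12 vertices and 12 edges.
A tree on 12 vertices has exactly 11 edges; this graph has 12, so it contains a cycle and is not a tree.

No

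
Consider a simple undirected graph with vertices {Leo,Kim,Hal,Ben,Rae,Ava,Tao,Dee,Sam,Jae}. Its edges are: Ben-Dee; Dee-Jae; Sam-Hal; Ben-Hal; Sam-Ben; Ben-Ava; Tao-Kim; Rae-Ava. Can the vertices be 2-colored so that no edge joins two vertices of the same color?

No

Sam-Hal-Ben-Sam is an odd cycle (length 3), and a bipartite graph can contain only even cycles.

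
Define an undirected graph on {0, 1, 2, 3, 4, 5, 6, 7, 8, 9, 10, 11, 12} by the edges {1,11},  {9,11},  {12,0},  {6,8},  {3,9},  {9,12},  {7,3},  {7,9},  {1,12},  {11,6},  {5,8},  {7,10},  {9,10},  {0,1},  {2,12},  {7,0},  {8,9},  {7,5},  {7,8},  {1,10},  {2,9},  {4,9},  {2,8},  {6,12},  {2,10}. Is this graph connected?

Yes

Starting from 0 and exploring outward reaches every vertex (0, 12, 1, 7, 2, 6, 9, 11, 10, 5, 3, 8, 4); the graph is connected.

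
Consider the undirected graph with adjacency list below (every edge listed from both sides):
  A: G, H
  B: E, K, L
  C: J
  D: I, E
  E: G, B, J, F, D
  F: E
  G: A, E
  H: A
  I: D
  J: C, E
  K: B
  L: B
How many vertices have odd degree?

Degrees: A:2, B:3, C:1, D:2, E:5, F:1, G:2, H:1, I:1, J:2, K:1, L:1
Odd-degree vertices: B, C, E, F, H, I, K, L.

8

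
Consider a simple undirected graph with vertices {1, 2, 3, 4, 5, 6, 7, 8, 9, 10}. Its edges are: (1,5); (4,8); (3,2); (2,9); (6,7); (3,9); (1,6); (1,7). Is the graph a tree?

|V| = 10, |E| = 8.
It splits into 4 components, so it cannot be a tree.

No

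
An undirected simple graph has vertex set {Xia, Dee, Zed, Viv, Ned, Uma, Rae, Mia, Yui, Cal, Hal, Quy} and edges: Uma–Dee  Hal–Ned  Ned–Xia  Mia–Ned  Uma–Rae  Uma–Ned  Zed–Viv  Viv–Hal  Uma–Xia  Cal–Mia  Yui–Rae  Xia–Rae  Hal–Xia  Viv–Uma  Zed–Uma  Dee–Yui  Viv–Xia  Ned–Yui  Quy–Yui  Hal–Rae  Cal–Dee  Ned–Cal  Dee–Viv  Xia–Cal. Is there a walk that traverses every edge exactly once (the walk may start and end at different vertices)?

Degrees: Xia:6, Dee:4, Zed:2, Viv:5, Ned:6, Uma:6, Rae:4, Mia:2, Yui:4, Cal:4, Hal:4, Quy:1
Odd-degree vertices: Viv, Quy (2 total).
With 2 odd-degree vertices and all edges in one connected piece, an Eulerian trail exists (from Viv to Quy).

Yes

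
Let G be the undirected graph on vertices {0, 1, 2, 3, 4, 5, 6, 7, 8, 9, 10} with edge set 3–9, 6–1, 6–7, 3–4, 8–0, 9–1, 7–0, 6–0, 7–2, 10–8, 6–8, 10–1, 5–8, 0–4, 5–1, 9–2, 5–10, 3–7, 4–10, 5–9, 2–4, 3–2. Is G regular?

Degrees: 0:4, 1:4, 2:4, 3:4, 4:4, 5:4, 6:4, 7:4, 8:4, 9:4, 10:4
Every vertex has degree 4, so the graph is 4-regular.

Yes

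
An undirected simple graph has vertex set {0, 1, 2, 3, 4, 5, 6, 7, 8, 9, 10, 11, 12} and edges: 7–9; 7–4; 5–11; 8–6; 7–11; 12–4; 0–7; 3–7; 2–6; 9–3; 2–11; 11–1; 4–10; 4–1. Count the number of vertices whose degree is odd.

Degrees: 0:1, 1:2, 2:2, 3:2, 4:4, 5:1, 6:2, 7:5, 8:1, 9:2, 10:1, 11:4, 12:1
Odd-degree vertices: 0, 5, 7, 8, 10, 12.

6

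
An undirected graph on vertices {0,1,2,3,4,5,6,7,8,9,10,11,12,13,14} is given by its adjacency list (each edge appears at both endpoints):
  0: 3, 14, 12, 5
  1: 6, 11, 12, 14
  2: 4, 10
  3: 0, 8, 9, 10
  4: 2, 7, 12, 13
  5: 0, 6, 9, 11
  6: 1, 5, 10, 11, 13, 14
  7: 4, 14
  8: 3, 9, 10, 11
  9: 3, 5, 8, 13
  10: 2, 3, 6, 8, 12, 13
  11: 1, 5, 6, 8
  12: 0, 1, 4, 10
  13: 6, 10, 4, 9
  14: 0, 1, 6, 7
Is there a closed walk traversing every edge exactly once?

Degrees: 0:4, 1:4, 2:2, 3:4, 4:4, 5:4, 6:6, 7:2, 8:4, 9:4, 10:6, 11:4, 12:4, 13:4, 14:4
All degrees are even and the non-isolated vertices are connected — an Eulerian circuit exists.

Yes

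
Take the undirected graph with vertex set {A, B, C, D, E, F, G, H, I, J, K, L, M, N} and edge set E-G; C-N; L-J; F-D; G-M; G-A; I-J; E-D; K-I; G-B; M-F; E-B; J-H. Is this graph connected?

Component: {C, N}
Component: {H, I, J, K, L}
Component: {A, B, D, E, F, G, M}
No edge joins these 3 groups, so the graph is disconnected.

No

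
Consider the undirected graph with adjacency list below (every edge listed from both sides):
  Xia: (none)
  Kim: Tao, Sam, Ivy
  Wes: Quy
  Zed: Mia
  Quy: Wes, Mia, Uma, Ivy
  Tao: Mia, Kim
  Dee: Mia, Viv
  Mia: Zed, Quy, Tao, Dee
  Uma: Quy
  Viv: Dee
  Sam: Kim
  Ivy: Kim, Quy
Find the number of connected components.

2

Component: {Xia}
Component: {Kim, Wes, Zed, Quy, Tao, Dee, Mia, Uma, Viv, Sam, Ivy}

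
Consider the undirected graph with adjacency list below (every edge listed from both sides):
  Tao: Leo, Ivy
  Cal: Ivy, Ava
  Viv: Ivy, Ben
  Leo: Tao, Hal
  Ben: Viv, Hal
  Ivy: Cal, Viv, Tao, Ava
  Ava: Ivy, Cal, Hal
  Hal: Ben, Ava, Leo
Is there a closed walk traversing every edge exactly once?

Degrees: Tao:2, Cal:2, Viv:2, Leo:2, Ben:2, Ivy:4, Ava:3, Hal:3
Ava, Hal have odd degree; an Eulerian circuit needs every degree to be even, so none exists.

No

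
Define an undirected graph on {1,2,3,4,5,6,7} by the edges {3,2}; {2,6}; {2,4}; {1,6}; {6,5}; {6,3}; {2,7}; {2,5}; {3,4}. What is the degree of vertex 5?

2

Neighbors of 5: 2, 6.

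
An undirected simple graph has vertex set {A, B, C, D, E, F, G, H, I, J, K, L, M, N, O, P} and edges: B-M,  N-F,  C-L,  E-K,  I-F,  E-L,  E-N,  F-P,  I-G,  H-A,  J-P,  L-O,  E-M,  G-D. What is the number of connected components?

Component: {A, H}
Component: {B, C, D, E, F, G, I, J, K, L, M, N, O, P}

2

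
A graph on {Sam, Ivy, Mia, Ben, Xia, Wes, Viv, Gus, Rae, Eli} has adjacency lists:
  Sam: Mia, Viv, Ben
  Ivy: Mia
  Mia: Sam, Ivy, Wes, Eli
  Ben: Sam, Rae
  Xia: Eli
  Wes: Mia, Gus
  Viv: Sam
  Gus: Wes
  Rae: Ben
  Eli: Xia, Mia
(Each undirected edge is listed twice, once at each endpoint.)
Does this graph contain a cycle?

No

|V| = 10, |E| = 9, number of components = 1.
Since 9 = 10 - 1, the graph is a forest and contains no cycle.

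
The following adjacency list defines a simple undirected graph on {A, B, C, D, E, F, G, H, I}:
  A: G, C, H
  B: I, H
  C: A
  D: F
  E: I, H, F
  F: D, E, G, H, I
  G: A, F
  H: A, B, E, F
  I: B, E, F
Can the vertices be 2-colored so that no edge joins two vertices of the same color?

The cycle E-F-I-E has length 3, which is odd, so the graph is not bipartite.

No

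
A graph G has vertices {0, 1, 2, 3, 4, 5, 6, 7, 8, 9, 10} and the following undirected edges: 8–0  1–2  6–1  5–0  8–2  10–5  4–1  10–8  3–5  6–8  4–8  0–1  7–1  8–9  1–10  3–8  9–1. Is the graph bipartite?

Color {1, 5, 8} black and {0, 2, 3, 4, 6, 7, 9, 10} white. No edge joins two same-colored vertices, so the graph is bipartite.

Yes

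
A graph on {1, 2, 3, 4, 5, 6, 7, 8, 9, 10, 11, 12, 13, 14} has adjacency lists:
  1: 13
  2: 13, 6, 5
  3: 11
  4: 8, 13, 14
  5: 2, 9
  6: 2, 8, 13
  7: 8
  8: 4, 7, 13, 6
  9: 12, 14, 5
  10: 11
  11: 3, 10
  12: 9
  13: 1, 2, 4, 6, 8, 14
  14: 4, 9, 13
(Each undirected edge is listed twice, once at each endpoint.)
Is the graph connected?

Component: {3, 10, 11}
Component: {1, 2, 4, 5, 6, 7, 8, 9, 12, 13, 14}
There are 2 separate components, so the graph is not connected.

No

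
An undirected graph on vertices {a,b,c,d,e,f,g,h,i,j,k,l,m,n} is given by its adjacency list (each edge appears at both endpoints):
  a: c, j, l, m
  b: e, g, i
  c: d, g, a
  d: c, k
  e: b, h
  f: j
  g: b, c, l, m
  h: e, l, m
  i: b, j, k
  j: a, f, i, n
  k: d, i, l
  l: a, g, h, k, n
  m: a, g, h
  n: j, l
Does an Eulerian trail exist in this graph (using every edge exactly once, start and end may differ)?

No

Degrees: a:4, b:3, c:3, d:2, e:2, f:1, g:4, h:3, i:3, j:4, k:3, l:5, m:3, n:2
Odd-degree vertices: b, c, f, h, i, k, l, m (8 total).
An Eulerian trail requires 0 or 2 odd-degree vertices; here there are 8.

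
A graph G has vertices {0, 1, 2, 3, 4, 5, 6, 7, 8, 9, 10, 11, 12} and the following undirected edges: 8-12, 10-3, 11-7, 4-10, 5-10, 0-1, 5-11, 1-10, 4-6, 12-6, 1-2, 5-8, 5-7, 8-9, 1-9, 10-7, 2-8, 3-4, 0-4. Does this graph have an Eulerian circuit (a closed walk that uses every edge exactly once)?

No

Degrees: 0:2, 1:4, 2:2, 3:2, 4:4, 5:4, 6:2, 7:3, 8:4, 9:2, 10:5, 11:2, 12:2
Vertices with odd degree: 7, 10. An Eulerian circuit requires all degrees even.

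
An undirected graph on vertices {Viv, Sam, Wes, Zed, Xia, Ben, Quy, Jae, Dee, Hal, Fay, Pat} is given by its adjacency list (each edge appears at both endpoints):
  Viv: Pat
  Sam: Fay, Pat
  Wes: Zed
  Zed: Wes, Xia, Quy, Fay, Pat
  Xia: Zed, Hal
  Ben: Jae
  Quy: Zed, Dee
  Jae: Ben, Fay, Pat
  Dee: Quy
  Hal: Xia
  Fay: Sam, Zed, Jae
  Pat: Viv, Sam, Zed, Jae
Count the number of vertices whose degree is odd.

Degrees: Viv:1, Sam:2, Wes:1, Zed:5, Xia:2, Ben:1, Quy:2, Jae:3, Dee:1, Hal:1, Fay:3, Pat:4
Odd-degree vertices: Viv, Wes, Zed, Ben, Jae, Dee, Hal, Fay.

8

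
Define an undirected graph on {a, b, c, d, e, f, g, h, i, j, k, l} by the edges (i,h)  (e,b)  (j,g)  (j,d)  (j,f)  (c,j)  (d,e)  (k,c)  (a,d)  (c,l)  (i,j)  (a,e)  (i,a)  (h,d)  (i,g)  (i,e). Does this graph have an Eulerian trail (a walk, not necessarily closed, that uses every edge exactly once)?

Degrees: a:3, b:1, c:3, d:4, e:4, f:1, g:2, h:2, i:5, j:5, k:1, l:1
Odd-degree vertices: a, b, c, f, i, j, k, l (8 total).
An Eulerian trail requires 0 or 2 odd-degree vertices; here there are 8.

No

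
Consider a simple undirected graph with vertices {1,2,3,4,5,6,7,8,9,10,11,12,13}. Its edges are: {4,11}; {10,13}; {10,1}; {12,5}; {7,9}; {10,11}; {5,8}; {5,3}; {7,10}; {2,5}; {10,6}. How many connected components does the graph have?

2

Component: {2, 3, 5, 8, 12}
Component: {1, 4, 6, 7, 9, 10, 11, 13}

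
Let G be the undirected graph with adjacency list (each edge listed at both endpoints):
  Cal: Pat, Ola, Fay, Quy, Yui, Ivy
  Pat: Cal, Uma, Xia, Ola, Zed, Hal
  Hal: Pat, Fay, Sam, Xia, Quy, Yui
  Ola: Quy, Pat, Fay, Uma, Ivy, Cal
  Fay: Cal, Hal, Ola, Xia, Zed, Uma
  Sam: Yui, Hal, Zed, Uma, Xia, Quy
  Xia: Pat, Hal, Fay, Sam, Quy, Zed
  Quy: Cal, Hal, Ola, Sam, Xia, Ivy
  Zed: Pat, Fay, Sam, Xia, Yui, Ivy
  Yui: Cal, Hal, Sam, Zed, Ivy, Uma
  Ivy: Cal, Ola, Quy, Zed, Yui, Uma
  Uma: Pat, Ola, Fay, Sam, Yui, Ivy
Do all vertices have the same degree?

Yes

Degrees: Cal:6, Pat:6, Hal:6, Ola:6, Fay:6, Sam:6, Xia:6, Quy:6, Zed:6, Yui:6, Ivy:6, Uma:6
All degrees equal 6; the graph is regular.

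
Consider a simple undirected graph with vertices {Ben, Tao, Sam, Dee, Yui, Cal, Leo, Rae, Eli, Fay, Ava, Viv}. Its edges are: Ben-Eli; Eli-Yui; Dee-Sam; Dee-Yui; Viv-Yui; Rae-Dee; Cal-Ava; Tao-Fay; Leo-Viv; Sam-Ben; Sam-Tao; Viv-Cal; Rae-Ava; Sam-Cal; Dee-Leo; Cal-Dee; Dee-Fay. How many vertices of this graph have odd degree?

2

Degrees: Ben:2, Tao:2, Sam:4, Dee:6, Yui:3, Cal:4, Leo:2, Rae:2, Eli:2, Fay:2, Ava:2, Viv:3
Odd-degree vertices: Yui, Viv.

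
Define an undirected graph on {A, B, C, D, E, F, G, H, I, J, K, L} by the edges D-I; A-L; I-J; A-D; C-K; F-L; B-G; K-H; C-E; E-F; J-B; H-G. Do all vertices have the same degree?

Yes

Degrees: A:2, B:2, C:2, D:2, E:2, F:2, G:2, H:2, I:2, J:2, K:2, L:2
All degrees equal 2; the graph is regular.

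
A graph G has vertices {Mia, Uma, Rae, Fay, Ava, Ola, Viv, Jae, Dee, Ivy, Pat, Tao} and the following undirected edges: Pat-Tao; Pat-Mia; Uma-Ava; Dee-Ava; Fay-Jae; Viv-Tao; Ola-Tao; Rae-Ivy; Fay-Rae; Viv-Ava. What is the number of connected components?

Component: {Rae, Fay, Jae, Ivy}
Component: {Mia, Uma, Ava, Ola, Viv, Dee, Pat, Tao}

2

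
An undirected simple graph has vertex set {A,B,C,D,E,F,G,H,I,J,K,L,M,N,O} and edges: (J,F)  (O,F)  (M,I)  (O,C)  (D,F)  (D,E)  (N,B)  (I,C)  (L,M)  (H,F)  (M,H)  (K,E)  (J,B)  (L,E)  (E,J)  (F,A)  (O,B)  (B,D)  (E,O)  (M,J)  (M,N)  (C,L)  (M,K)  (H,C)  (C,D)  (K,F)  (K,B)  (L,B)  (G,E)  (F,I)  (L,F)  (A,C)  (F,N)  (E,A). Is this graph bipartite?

Yes

Color {B, C, E, F, M} black and {A, D, G, H, I, J, K, L, N, O} white. No edge joins two same-colored vertices, so the graph is bipartite.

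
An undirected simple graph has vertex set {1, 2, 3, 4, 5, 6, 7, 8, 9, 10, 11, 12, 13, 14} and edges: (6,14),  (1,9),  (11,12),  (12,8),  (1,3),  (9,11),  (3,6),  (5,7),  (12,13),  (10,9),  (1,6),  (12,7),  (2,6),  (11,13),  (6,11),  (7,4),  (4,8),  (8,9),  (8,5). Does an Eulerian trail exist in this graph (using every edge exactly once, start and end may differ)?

No

Degrees: 1:3, 2:1, 3:2, 4:2, 5:2, 6:5, 7:3, 8:4, 9:4, 10:1, 11:4, 12:4, 13:2, 14:1
Odd-degree vertices: 1, 2, 6, 7, 10, 14 (6 total).
With 6 odd-degree vertices (more than two), no single trail can use every edge.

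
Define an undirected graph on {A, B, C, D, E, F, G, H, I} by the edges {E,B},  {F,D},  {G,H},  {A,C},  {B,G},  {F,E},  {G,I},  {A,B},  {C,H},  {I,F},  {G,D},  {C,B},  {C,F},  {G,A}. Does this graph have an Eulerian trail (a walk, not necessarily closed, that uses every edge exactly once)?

Degrees: A:3, B:4, C:4, D:2, E:2, F:4, G:5, H:2, I:2
Odd-degree vertices: A, G (2 total).
The non-isolated vertices are connected and exactly 2 have odd degree, so an Eulerian trail exists (from A to G).

Yes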